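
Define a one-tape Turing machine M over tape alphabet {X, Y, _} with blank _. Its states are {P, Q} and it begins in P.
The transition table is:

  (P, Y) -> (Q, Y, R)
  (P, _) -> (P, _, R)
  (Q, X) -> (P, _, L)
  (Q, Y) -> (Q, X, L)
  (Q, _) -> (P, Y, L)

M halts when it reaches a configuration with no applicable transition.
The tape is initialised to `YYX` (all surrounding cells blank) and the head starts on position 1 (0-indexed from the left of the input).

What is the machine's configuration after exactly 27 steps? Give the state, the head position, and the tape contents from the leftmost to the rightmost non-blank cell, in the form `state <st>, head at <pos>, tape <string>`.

P | ____Y[Y]X   read Y → write Y, move R, go to Q
Q | ____YY[X]   read X → write _, move L, go to P
P | ____Y[Y]_   read Y → write Y, move R, go to Q
Q | ____YY[_]   read _ → write Y, move L, go to P
P | ____Y[Y]Y   read Y → write Y, move R, go to Q
Q | ____YY[Y]   read Y → write X, move L, go to Q
Q | ____Y[Y]X   read Y → write X, move L, go to Q
Q | ____[Y]XX   read Y → write X, move L, go to Q
Q | ___[_]XXX   read _ → write Y, move L, go to P
P | __[_]YXXX   read _ → write _, move R, go to P
P | ___[Y]XXX   read Y → write Y, move R, go to Q
Q | ___Y[X]XX   read X → write _, move L, go to P
P | ___[Y]_XX   read Y → write Y, move R, go to Q
Q | ___Y[_]XX   read _ → write Y, move L, go to P
P | ___[Y]YXX   read Y → write Y, move R, go to Q
Q | ___Y[Y]XX   read Y → write X, move L, go to Q
Q | ___[Y]XXX   read Y → write X, move L, go to Q
Q | __[_]XXXX   read _ → write Y, move L, go to P
P | _[_]YXXXX   read _ → write _, move R, go to P
P | __[Y]XXXX   read Y → write Y, move R, go to Q
Q | __Y[X]XXX   read X → write _, move L, go to P
P | __[Y]_XXX   read Y → write Y, move R, go to Q
Q | __Y[_]XXX   read _ → write Y, move L, go to P
P | __[Y]YXXX   read Y → write Y, move R, go to Q
Q | __Y[Y]XXX   read Y → write X, move L, go to Q
Q | __[Y]XXXX   read Y → write X, move L, go to Q
Q | _[_]XXXXX   read _ → write Y, move L, go to P
P | [_]YXXXXX
After 27 steps: state P, head at -4, tape YXXXXX.

state P, head at -4, tape YXXXXX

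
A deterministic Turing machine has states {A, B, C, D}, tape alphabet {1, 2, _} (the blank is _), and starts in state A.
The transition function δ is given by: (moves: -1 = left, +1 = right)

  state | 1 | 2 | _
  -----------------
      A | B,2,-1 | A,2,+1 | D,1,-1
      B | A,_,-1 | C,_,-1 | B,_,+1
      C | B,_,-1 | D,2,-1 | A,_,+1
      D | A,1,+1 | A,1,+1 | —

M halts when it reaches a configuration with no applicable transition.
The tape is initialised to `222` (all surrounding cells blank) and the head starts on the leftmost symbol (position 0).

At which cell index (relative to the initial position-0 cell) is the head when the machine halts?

-2

A | __[2]22_   read 2 → write 2, move +1, go to A
A | __2[2]2_   read 2 → write 2, move +1, go to A
A | __22[2]_   read 2 → write 2, move +1, go to A
A | __222[_]   read _ → write 1, move -1, go to D
D | __22[2]1   read 2 → write 1, move +1, go to A
A | __221[1]   read 1 → write 2, move -1, go to B
B | __22[1]2   read 1 → write _, move -1, go to A
A | __2[2]_2   read 2 → write 2, move +1, go to A
A | __22[_]2   read _ → write 1, move -1, go to D
D | __2[2]12   read 2 → write 1, move +1, go to A
A | __21[1]2   read 1 → write 2, move -1, go to B
B | __2[1]22   read 1 → write _, move -1, go to A
A | __[2]_22   read 2 → write 2, move +1, go to A
A | __2[_]22   read _ → write 1, move -1, go to D
D | __[2]122   read 2 → write 1, move +1, go to A
A | __1[1]22   read 1 → write 2, move -1, go to B
B | __[1]222   read 1 → write _, move -1, go to A
A | _[_]_222   read _ → write 1, move -1, go to D
D | [_]1_222
At halt the head is at cell -2.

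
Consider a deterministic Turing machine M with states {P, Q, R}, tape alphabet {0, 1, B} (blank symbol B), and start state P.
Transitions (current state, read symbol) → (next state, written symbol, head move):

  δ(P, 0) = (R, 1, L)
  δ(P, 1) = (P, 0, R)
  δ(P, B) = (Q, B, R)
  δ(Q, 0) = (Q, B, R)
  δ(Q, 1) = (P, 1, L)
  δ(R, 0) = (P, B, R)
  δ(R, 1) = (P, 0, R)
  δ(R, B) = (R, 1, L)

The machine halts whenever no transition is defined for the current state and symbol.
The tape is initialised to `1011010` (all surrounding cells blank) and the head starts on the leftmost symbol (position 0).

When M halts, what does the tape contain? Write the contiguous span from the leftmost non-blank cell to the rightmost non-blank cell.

P | [1]011010BB   read 1 → write 0, move R, go to P
P | 0[0]11010BB   read 0 → write 1, move L, go to R
R | [0]111010BB   read 0 → write B, move R, go to P
P | B[1]11010BB   read 1 → write 0, move R, go to P
P | B0[1]1010BB   read 1 → write 0, move R, go to P
P | B00[1]010BB   read 1 → write 0, move R, go to P
P | B000[0]10BB   read 0 → write 1, move L, go to R
R | B00[0]110BB   read 0 → write B, move R, go to P
P | B00B[1]10BB   read 1 → write 0, move R, go to P
P | B00B0[1]0BB   read 1 → write 0, move R, go to P
P | B00B00[0]BB   read 0 → write 1, move L, go to R
R | B00B0[0]1BB   read 0 → write B, move R, go to P
P | B00B0B[1]BB   read 1 → write 0, move R, go to P
P | B00B0B0[B]B   read B → write B, move R, go to Q
Q | B00B0B0B[B]
The non-blank tape span at halt is 00B0B0.

00B0B0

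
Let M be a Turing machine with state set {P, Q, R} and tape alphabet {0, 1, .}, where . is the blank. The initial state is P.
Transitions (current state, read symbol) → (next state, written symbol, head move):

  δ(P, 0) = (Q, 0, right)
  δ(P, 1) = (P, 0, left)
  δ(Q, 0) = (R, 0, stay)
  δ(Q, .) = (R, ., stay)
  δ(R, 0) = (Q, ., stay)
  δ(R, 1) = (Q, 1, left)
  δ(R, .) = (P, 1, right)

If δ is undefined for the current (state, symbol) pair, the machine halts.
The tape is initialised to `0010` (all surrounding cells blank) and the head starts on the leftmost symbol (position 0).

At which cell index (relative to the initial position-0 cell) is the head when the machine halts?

4

state=P head=0 tape=[0]010.   (P,0)→(Q,0,right)
state=Q head=1 tape=0[0]10.   (Q,0)→(R,0,stay)
state=R head=1 tape=0[0]10.   (R,0)→(Q,.,stay)
state=Q head=1 tape=0[.]10.   (Q,.)→(R,.,stay)
state=R head=1 tape=0[.]10.   (R,.)→(P,1,right)
state=P head=2 tape=01[1]0.   (P,1)→(P,0,left)
state=P head=1 tape=0[1]00.   (P,1)→(P,0,left)
state=P head=0 tape=[0]000.   (P,0)→(Q,0,right)
state=Q head=1 tape=0[0]00.   (Q,0)→(R,0,stay)
state=R head=1 tape=0[0]00.   (R,0)→(Q,.,stay)
state=Q head=1 tape=0[.]00.   (Q,.)→(R,.,stay)
state=R head=1 tape=0[.]00.   (R,.)→(P,1,right)
state=P head=2 tape=01[0]0.   (P,0)→(Q,0,right)
state=Q head=3 tape=010[0].   (Q,0)→(R,0,stay)
state=R head=3 tape=010[0].   (R,0)→(Q,.,stay)
state=Q head=3 tape=010[.].   (Q,.)→(R,.,stay)
state=R head=3 tape=010[.].   (R,.)→(P,1,right)
state=P head=4 tape=0101[.]
At halt the head is at cell 4.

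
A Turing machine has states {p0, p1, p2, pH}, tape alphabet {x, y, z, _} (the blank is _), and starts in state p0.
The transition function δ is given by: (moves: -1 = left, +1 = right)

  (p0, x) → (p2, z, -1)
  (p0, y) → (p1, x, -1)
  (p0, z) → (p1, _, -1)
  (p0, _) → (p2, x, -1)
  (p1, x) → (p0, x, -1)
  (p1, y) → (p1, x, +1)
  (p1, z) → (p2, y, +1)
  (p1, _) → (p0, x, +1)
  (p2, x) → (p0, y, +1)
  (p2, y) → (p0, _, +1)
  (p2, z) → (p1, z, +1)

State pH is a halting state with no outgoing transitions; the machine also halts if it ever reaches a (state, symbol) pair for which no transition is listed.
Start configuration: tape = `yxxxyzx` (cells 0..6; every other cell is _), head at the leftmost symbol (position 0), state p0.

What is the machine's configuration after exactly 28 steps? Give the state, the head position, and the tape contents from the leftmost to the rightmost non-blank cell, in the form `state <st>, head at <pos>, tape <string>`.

state p1, head at 2, tape xxx_xxzx

p0 | _[y]xxxyzx   read y → write x, move -1, go to p1
p1 | [_]xxxxyzx   read _ → write x, move +1, go to p0
p0 | x[x]xxxyzx   read x → write z, move -1, go to p2
p2 | [x]zxxxyzx   read x → write y, move +1, go to p0
p0 | y[z]xxxyzx   read z → write _, move -1, go to p1
p1 | [y]_xxxyzx   read y → write x, move +1, go to p1
p1 | x[_]xxxyzx   read _ → write x, move +1, go to p0
p0 | xx[x]xxyzx   read x → write z, move -1, go to p2
p2 | x[x]zxxyzx   read x → write y, move +1, go to p0
p0 | xy[z]xxyzx   read z → write _, move -1, go to p1
p1 | x[y]_xxyzx   read y → write x, move +1, go to p1
p1 | xx[_]xxyzx   read _ → write x, move +1, go to p0
p0 | xxx[x]xyzx   read x → write z, move -1, go to p2
p2 | xx[x]zxyzx   read x → write y, move +1, go to p0
p0 | xxy[z]xyzx   read z → write _, move -1, go to p1
p1 | xx[y]_xyzx   read y → write x, move +1, go to p1
p1 | xxx[_]xyzx   read _ → write x, move +1, go to p0
p0 | xxxx[x]yzx   read x → write z, move -1, go to p2
p2 | xxx[x]zyzx   read x → write y, move +1, go to p0
p0 | xxxy[z]yzx   read z → write _, move -1, go to p1
p1 | xxx[y]_yzx   read y → write x, move +1, go to p1
p1 | xxxx[_]yzx   read _ → write x, move +1, go to p0
p0 | xxxxx[y]zx   read y → write x, move -1, go to p1
p1 | xxxx[x]xzx   read x → write x, move -1, go to p0
p0 | xxx[x]xxzx   read x → write z, move -1, go to p2
p2 | xx[x]zxxzx   read x → write y, move +1, go to p0
p0 | xxy[z]xxzx   read z → write _, move -1, go to p1
p1 | xx[y]_xxzx   read y → write x, move +1, go to p1
p1 | xxx[_]xxzx
After 28 steps: state p1, head at 2, tape xxx_xxzx.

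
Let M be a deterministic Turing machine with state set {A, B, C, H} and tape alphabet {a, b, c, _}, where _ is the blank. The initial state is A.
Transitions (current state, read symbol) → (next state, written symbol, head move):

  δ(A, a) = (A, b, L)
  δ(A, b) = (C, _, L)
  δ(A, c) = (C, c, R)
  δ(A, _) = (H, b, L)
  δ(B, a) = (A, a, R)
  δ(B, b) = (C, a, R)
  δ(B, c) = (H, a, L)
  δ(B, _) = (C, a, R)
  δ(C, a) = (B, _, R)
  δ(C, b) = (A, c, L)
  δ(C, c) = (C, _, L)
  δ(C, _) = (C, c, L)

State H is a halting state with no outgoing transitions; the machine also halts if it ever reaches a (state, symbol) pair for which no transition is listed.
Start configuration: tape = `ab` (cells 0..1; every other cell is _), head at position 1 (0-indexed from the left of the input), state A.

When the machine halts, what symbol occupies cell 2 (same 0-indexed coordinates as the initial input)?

state=A head=1 tape=a[b]_   (A,b)→(C,_,L)
state=C head=0 tape=[a]__   (C,a)→(B,_,R)
state=B head=1 tape=_[_]_   (B,_)→(C,a,R)
state=C head=2 tape=_a[_]   (C,_)→(C,c,L)
state=C head=1 tape=_[a]c   (C,a)→(B,_,R)
state=B head=2 tape=__[c]   (B,c)→(H,a,L)
state=H head=1 tape=_[_]a
Cell 2 holds a when M halts.

a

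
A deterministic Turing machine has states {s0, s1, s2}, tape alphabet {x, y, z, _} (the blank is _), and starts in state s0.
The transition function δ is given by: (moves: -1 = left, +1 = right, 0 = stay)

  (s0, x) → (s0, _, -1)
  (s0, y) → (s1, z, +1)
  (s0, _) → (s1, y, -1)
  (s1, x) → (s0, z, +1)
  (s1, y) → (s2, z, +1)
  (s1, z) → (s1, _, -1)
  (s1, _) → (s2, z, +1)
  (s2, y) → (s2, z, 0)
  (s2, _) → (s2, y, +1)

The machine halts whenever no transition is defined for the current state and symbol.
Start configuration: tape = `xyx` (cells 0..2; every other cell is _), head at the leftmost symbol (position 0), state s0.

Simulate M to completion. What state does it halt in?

s0 | __[x]yx   read x → write _, move -1, go to s0
s0 | _[_]_yx   read _ → write y, move -1, go to s1
s1 | [_]y_yx   read _ → write z, move +1, go to s2
s2 | z[y]_yx   read y → write z, move 0, go to s2
s2 | z[z]_yx
No transition is defined for (s2, z); M halts in state s2.

s2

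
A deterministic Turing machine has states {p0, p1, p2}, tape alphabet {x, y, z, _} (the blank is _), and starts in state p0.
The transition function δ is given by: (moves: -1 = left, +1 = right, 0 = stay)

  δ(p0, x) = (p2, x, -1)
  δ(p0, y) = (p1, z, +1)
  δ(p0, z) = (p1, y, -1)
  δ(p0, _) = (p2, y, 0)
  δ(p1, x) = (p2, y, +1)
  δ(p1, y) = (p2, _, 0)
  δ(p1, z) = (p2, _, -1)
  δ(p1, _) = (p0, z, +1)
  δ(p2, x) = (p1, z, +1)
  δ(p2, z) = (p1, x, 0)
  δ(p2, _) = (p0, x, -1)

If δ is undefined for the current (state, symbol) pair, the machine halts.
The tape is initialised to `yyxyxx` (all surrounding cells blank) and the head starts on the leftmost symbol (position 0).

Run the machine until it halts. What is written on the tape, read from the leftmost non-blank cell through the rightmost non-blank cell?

yx_yxyxxx

p0 | ___[y]yxyxx   read y → write z, move +1, go to p1
p1 | ___z[y]xyxx   read y → write _, move 0, go to p2
p2 | ___z[_]xyxx   read _ → write x, move -1, go to p0
p0 | ___[z]xxyxx   read z → write y, move -1, go to p1
p1 | __[_]yxxyxx   read _ → write z, move +1, go to p0
p0 | __z[y]xxyxx   read y → write z, move +1, go to p1
p1 | __zz[x]xyxx   read x → write y, move +1, go to p2
p2 | __zzy[x]yxx   read x → write z, move +1, go to p1
p1 | __zzyz[y]xx   read y → write _, move 0, go to p2
p2 | __zzyz[_]xx   read _ → write x, move -1, go to p0
p0 | __zzy[z]xxx   read z → write y, move -1, go to p1
p1 | __zz[y]yxxx   read y → write _, move 0, go to p2
p2 | __zz[_]yxxx   read _ → write x, move -1, go to p0
p0 | __z[z]xyxxx   read z → write y, move -1, go to p1
p1 | __[z]yxyxxx   read z → write _, move -1, go to p2
p2 | _[_]_yxyxxx   read _ → write x, move -1, go to p0
p0 | [_]x_yxyxxx   read _ → write y, move 0, go to p2
p2 | [y]x_yxyxxx
The non-blank tape span at halt is yx_yxyxxx.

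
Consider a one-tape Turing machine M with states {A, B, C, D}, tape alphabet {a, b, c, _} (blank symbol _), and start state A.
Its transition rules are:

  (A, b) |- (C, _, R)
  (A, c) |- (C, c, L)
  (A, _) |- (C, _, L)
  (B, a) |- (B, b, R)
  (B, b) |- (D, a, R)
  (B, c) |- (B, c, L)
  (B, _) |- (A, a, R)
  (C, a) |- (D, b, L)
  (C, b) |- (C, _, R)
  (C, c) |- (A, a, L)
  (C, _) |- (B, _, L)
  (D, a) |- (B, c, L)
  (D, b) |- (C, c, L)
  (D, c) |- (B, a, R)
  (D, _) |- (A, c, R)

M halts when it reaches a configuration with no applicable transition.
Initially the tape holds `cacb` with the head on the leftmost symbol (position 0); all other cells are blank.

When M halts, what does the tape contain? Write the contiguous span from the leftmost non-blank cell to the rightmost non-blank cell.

aaacacb

state=A head=0 tape=___[c]acb   (A,c)→(C,c,L)
state=C head=-1 tape=__[_]cacb   (C,_)→(B,_,L)
state=B head=-2 tape=_[_]_cacb   (B,_)→(A,a,R)
state=A head=-1 tape=_a[_]cacb   (A,_)→(C,_,L)
state=C head=-2 tape=_[a]_cacb   (C,a)→(D,b,L)
state=D head=-3 tape=[_]b_cacb   (D,_)→(A,c,R)
state=A head=-2 tape=c[b]_cacb   (A,b)→(C,_,R)
state=C head=-1 tape=c_[_]cacb   (C,_)→(B,_,L)
state=B head=-2 tape=c[_]_cacb   (B,_)→(A,a,R)
state=A head=-1 tape=ca[_]cacb   (A,_)→(C,_,L)
state=C head=-2 tape=c[a]_cacb   (C,a)→(D,b,L)
state=D head=-3 tape=[c]b_cacb   (D,c)→(B,a,R)
state=B head=-2 tape=a[b]_cacb   (B,b)→(D,a,R)
state=D head=-1 tape=aa[_]cacb   (D,_)→(A,c,R)
state=A head=0 tape=aac[c]acb   (A,c)→(C,c,L)
state=C head=-1 tape=aa[c]cacb   (C,c)→(A,a,L)
state=A head=-2 tape=a[a]acacb
The non-blank tape span at halt is aaacacb.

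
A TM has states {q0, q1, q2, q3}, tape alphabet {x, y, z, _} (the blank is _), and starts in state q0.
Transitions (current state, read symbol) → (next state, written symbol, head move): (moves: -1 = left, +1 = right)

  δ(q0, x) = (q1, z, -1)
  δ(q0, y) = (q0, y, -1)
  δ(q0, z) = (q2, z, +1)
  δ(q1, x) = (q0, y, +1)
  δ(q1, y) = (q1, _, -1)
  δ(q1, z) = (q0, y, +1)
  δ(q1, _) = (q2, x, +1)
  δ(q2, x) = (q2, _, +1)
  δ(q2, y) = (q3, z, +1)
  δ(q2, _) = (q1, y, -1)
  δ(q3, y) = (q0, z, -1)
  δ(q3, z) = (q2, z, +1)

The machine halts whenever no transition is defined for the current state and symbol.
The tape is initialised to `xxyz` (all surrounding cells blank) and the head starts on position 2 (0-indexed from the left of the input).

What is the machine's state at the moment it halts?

q2

q0 | xx[y]z_   read y → write y, move -1, go to q0
q0 | x[x]yz_   read x → write z, move -1, go to q1
q1 | [x]zyz_   read x → write y, move +1, go to q0
q0 | y[z]yz_   read z → write z, move +1, go to q2
q2 | yz[y]z_   read y → write z, move +1, go to q3
q3 | yzz[z]_   read z → write z, move +1, go to q2
q2 | yzzz[_]   read _ → write y, move -1, go to q1
q1 | yzz[z]y   read z → write y, move +1, go to q0
q0 | yzzy[y]   read y → write y, move -1, go to q0
q0 | yzz[y]y   read y → write y, move -1, go to q0
q0 | yz[z]yy   read z → write z, move +1, go to q2
q2 | yzz[y]y   read y → write z, move +1, go to q3
q3 | yzzz[y]   read y → write z, move -1, go to q0
q0 | yzz[z]z   read z → write z, move +1, go to q2
q2 | yzzz[z]
No transition is defined for (q2, z); M halts in state q2.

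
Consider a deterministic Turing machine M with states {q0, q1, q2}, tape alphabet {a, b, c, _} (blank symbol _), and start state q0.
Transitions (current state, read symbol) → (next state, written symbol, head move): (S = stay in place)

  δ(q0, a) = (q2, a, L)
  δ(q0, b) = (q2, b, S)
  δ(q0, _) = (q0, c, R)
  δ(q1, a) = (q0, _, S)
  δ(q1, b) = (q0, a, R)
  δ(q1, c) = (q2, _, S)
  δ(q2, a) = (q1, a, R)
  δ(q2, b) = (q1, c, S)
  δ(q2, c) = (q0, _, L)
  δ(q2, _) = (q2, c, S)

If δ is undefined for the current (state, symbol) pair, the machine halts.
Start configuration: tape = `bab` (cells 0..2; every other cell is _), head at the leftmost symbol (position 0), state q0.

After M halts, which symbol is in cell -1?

state=q0 head=0 tape=_[b]ab   (q0,b)→(q2,b,S)
state=q2 head=0 tape=_[b]ab   (q2,b)→(q1,c,S)
state=q1 head=0 tape=_[c]ab   (q1,c)→(q2,_,S)
state=q2 head=0 tape=_[_]ab   (q2,_)→(q2,c,S)
state=q2 head=0 tape=_[c]ab   (q2,c)→(q0,_,L)
state=q0 head=-1 tape=[_]_ab   (q0,_)→(q0,c,R)
state=q0 head=0 tape=c[_]ab   (q0,_)→(q0,c,R)
state=q0 head=1 tape=cc[a]b   (q0,a)→(q2,a,L)
state=q2 head=0 tape=c[c]ab   (q2,c)→(q0,_,L)
state=q0 head=-1 tape=[c]_ab
Cell -1 holds c when M halts.

c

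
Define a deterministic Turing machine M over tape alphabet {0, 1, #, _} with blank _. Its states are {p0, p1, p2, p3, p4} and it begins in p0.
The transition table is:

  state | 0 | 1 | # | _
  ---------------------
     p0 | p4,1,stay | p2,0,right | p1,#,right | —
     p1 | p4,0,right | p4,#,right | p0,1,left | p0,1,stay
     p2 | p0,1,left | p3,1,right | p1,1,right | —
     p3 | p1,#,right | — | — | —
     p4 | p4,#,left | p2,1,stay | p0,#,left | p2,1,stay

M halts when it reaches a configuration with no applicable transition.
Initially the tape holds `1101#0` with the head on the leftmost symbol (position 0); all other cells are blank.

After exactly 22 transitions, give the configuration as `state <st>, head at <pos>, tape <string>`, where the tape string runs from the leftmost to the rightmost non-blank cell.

state=p0 head=0 tape=[1]101#0__   (p0,1)→(p2,0,right)
state=p2 head=1 tape=0[1]01#0__   (p2,1)→(p3,1,right)
state=p3 head=2 tape=01[0]1#0__   (p3,0)→(p1,#,right)
state=p1 head=3 tape=01#[1]#0__   (p1,1)→(p4,#,right)
state=p4 head=4 tape=01##[#]0__   (p4,#)→(p0,#,left)
state=p0 head=3 tape=01#[#]#0__   (p0,#)→(p1,#,right)
state=p1 head=4 tape=01##[#]0__   (p1,#)→(p0,1,left)
state=p0 head=3 tape=01#[#]10__   (p0,#)→(p1,#,right)
state=p1 head=4 tape=01##[1]0__   (p1,1)→(p4,#,right)
state=p4 head=5 tape=01###[0]__   (p4,0)→(p4,#,left)
state=p4 head=4 tape=01##[#]#__   (p4,#)→(p0,#,left)
state=p0 head=3 tape=01#[#]##__   (p0,#)→(p1,#,right)
state=p1 head=4 tape=01##[#]#__   (p1,#)→(p0,1,left)
state=p0 head=3 tape=01#[#]1#__   (p0,#)→(p1,#,right)
state=p1 head=4 tape=01##[1]#__   (p1,1)→(p4,#,right)
state=p4 head=5 tape=01###[#]__   (p4,#)→(p0,#,left)
state=p0 head=4 tape=01##[#]#__   (p0,#)→(p1,#,right)
state=p1 head=5 tape=01###[#]__   (p1,#)→(p0,1,left)
state=p0 head=4 tape=01##[#]1__   (p0,#)→(p1,#,right)
state=p1 head=5 tape=01###[1]__   (p1,1)→(p4,#,right)
state=p4 head=6 tape=01####[_]_   (p4,_)→(p2,1,stay)
state=p2 head=6 tape=01####[1]_   (p2,1)→(p3,1,right)
state=p3 head=7 tape=01####1[_]
After 22 steps: state p3, head at 7, tape 01####1.

state p3, head at 7, tape 01####1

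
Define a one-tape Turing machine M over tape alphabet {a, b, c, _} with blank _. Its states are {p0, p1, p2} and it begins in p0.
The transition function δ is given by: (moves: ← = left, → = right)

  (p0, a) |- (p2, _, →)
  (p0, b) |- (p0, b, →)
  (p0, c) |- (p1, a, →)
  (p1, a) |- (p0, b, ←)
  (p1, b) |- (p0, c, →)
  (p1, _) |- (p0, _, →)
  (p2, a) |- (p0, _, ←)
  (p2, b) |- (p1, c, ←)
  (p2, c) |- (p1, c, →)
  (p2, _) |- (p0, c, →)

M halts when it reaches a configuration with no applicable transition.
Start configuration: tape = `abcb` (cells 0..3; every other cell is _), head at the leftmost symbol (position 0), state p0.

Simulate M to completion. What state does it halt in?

p0 | [a]bcb   read a → write _, move →, go to p2
p2 | _[b]cb   read b → write c, move ←, go to p1
p1 | [_]ccb   read _ → write _, move →, go to p0
p0 | _[c]cb   read c → write a, move →, go to p1
p1 | _a[c]b
No transition is defined for (p1, c); M halts in state p1.

p1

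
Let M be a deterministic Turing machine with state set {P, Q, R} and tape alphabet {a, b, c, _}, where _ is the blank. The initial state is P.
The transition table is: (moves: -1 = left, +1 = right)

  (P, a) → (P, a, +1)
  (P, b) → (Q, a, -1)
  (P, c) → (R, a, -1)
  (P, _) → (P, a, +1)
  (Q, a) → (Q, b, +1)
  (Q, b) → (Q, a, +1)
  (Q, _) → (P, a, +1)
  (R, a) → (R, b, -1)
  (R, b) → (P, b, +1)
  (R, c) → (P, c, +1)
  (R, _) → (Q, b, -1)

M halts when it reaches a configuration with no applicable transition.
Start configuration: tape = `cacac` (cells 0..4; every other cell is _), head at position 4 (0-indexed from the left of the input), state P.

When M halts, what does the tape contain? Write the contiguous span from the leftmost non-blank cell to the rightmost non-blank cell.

P | caca[c]   read c → write a, move -1, go to R
R | cac[a]a   read a → write b, move -1, go to R
R | ca[c]ba   read c → write c, move +1, go to P
P | cac[b]a   read b → write a, move -1, go to Q
Q | ca[c]aa
The non-blank tape span at halt is cacaa.

cacaa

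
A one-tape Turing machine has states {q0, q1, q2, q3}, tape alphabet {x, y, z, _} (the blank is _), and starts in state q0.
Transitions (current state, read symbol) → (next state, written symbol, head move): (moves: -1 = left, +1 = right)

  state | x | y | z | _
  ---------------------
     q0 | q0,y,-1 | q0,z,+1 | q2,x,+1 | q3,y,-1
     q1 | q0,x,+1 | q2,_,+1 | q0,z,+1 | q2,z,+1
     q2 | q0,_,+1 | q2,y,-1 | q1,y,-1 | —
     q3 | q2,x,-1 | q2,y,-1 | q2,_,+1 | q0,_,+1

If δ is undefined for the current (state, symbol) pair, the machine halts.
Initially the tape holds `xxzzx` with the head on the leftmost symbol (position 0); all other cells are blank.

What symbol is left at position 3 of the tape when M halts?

q0 | __[x]xzzx_   read x → write y, move -1, go to q0
q0 | _[_]yxzzx_   read _ → write y, move -1, go to q3
q3 | [_]yyxzzx_   read _ → write _, move +1, go to q0
q0 | _[y]yxzzx_   read y → write z, move +1, go to q0
q0 | _z[y]xzzx_   read y → write z, move +1, go to q0
q0 | _zz[x]zzx_   read x → write y, move -1, go to q0
q0 | _z[z]yzzx_   read z → write x, move +1, go to q2
q2 | _zx[y]zzx_   read y → write y, move -1, go to q2
q2 | _z[x]yzzx_   read x → write _, move +1, go to q0
q0 | _z_[y]zzx_   read y → write z, move +1, go to q0
q0 | _z_z[z]zx_   read z → write x, move +1, go to q2
q2 | _z_zx[z]x_   read z → write y, move -1, go to q1
q1 | _z_z[x]yx_   read x → write x, move +1, go to q0
q0 | _z_zx[y]x_   read y → write z, move +1, go to q0
q0 | _z_zxz[x]_   read x → write y, move -1, go to q0
q0 | _z_zx[z]y_   read z → write x, move +1, go to q2
q2 | _z_zxx[y]_   read y → write y, move -1, go to q2
q2 | _z_zx[x]y_   read x → write _, move +1, go to q0
q0 | _z_zx_[y]_   read y → write z, move +1, go to q0
q0 | _z_zx_z[_]   read _ → write y, move -1, go to q3
q3 | _z_zx_[z]y   read z → write _, move +1, go to q2
q2 | _z_zx__[y]   read y → write y, move -1, go to q2
q2 | _z_zx_[_]y
Cell 3 holds _ when M halts.

_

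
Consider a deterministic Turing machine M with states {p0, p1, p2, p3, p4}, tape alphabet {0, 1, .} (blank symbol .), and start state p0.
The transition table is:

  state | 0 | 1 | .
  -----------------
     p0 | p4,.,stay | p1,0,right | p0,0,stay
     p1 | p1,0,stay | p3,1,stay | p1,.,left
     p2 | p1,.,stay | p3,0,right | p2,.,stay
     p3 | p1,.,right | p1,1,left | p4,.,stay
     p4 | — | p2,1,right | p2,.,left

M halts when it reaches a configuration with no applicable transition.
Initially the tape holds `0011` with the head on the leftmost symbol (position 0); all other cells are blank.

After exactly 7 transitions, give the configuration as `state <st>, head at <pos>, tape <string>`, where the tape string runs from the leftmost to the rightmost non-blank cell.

state p2, head at -1, tape 011

p0 | .[0]011   read 0 → write ., move stay, go to p4
p4 | .[.]011   read . → write ., move left, go to p2
p2 | [.].011   read . → write ., move stay, go to p2
p2 | [.].011   read . → write ., move stay, go to p2
p2 | [.].011   read . → write ., move stay, go to p2
p2 | [.].011   read . → write ., move stay, go to p2
p2 | [.].011   read . → write ., move stay, go to p2
p2 | [.].011
After 7 steps: state p2, head at -1, tape 011.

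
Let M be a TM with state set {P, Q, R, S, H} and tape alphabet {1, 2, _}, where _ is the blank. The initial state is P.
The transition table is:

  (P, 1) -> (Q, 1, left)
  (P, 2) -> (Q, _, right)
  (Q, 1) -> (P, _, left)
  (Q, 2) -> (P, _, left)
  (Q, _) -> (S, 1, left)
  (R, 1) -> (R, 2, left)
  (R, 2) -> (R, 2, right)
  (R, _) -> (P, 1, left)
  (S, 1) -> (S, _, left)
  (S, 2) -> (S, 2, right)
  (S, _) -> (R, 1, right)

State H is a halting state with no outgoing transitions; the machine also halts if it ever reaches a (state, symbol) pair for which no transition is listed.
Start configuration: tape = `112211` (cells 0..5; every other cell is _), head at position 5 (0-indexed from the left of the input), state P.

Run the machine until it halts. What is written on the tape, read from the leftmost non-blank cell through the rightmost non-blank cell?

11222

P | 11221[1]_   read 1 → write 1, move left, go to Q
Q | 1122[1]1_   read 1 → write _, move left, go to P
P | 112[2]_1_   read 2 → write _, move right, go to Q
Q | 112_[_]1_   read _ → write 1, move left, go to S
S | 112[_]11_   read _ → write 1, move right, go to R
R | 1121[1]1_   read 1 → write 2, move left, go to R
R | 112[1]21_   read 1 → write 2, move left, go to R
R | 11[2]221_   read 2 → write 2, move right, go to R
R | 112[2]21_   read 2 → write 2, move right, go to R
R | 1122[2]1_   read 2 → write 2, move right, go to R
R | 11222[1]_   read 1 → write 2, move left, go to R
R | 1122[2]2_   read 2 → write 2, move right, go to R
R | 11222[2]_   read 2 → write 2, move right, go to R
R | 112222[_]   read _ → write 1, move left, go to P
P | 11222[2]1   read 2 → write _, move right, go to Q
Q | 11222_[1]   read 1 → write _, move left, go to P
P | 11222[_]_
The non-blank tape span at halt is 11222.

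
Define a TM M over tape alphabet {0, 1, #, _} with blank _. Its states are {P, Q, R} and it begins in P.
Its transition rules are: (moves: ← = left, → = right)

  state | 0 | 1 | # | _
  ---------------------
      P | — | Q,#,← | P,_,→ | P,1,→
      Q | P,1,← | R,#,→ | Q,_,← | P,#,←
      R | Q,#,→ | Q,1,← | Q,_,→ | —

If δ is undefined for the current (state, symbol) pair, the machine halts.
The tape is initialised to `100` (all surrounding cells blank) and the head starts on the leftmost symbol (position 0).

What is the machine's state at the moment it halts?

P

state=P head=0 tape=__[1]00   (P,1)→(Q,#,←)
state=Q head=-1 tape=_[_]#00   (Q,_)→(P,#,←)
state=P head=-2 tape=[_]##00   (P,_)→(P,1,→)
state=P head=-1 tape=1[#]#00   (P,#)→(P,_,→)
state=P head=0 tape=1_[#]00   (P,#)→(P,_,→)
state=P head=1 tape=1__[0]0
No transition is defined for (P, 0); M halts in state P.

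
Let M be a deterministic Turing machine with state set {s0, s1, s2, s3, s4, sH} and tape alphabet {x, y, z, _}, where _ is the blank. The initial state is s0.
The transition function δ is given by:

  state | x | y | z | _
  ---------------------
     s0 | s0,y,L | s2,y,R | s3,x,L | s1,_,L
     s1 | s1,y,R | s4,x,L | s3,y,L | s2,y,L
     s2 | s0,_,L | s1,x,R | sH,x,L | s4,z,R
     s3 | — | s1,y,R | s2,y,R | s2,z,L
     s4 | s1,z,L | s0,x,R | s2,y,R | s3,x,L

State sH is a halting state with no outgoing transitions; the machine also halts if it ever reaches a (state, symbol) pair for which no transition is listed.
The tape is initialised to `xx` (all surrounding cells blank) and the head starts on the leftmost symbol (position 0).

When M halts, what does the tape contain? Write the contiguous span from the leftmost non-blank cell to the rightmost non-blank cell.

s0 | _____[x]x   read x → write y, move L, go to s0
s0 | ____[_]yx   read _ → write _, move L, go to s1
s1 | ___[_]_yx   read _ → write y, move L, go to s2
s2 | __[_]y_yx   read _ → write z, move R, go to s4
s4 | __z[y]_yx   read y → write x, move R, go to s0
s0 | __zx[_]yx   read _ → write _, move L, go to s1
s1 | __z[x]_yx   read x → write y, move R, go to s1
s1 | __zy[_]yx   read _ → write y, move L, go to s2
s2 | __z[y]yyx   read y → write x, move R, go to s1
s1 | __zx[y]yx   read y → write x, move L, go to s4
s4 | __z[x]xyx   read x → write z, move L, go to s1
s1 | __[z]zxyx   read z → write y, move L, go to s3
s3 | _[_]yzxyx   read _ → write z, move L, go to s2
s2 | [_]zyzxyx   read _ → write z, move R, go to s4
s4 | z[z]yzxyx   read z → write y, move R, go to s2
s2 | zy[y]zxyx   read y → write x, move R, go to s1
s1 | zyx[z]xyx   read z → write y, move L, go to s3
s3 | zy[x]yxyx
The non-blank tape span at halt is zyxyxyx.

zyxyxyx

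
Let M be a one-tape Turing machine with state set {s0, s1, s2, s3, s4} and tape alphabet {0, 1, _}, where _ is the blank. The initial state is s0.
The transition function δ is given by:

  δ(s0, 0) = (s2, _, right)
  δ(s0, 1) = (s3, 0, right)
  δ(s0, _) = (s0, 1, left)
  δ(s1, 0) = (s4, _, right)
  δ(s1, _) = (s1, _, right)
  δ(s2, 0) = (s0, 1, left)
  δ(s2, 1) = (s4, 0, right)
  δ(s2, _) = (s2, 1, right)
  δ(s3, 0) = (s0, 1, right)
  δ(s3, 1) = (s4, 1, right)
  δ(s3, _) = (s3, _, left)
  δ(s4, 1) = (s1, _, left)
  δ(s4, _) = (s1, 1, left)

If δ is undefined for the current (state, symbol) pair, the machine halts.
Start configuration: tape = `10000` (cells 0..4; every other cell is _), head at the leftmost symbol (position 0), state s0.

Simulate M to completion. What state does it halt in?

s1

s0 | [1]0000   read 1 → write 0, move right, go to s3
s3 | 0[0]000   read 0 → write 1, move right, go to s0
s0 | 01[0]00   read 0 → write _, move right, go to s2
s2 | 01_[0]0   read 0 → write 1, move left, go to s0
s0 | 01[_]10   read _ → write 1, move left, go to s0
s0 | 0[1]110   read 1 → write 0, move right, go to s3
s3 | 00[1]10   read 1 → write 1, move right, go to s4
s4 | 001[1]0   read 1 → write _, move left, go to s1
s1 | 00[1]_0
No transition is defined for (s1, 1); M halts in state s1.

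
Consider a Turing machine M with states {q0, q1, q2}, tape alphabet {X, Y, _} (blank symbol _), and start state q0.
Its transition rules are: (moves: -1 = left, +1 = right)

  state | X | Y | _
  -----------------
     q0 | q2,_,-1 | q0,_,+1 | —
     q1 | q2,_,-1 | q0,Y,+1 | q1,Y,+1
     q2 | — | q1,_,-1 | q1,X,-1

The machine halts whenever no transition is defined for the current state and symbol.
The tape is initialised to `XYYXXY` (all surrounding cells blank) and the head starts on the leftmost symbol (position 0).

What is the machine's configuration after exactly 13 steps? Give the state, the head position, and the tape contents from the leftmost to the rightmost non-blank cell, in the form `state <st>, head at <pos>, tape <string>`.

state q1, head at 1, tape YYYYYX_XY

q0 | ___[X]YYXXY   read X → write _, move -1, go to q2
q2 | __[_]_YYXXY   read _ → write X, move -1, go to q1
q1 | _[_]X_YYXXY   read _ → write Y, move +1, go to q1
q1 | _Y[X]_YYXXY   read X → write _, move -1, go to q2
q2 | _[Y]__YYXXY   read Y → write _, move -1, go to q1
q1 | [_]___YYXXY   read _ → write Y, move +1, go to q1
q1 | Y[_]__YYXXY   read _ → write Y, move +1, go to q1
q1 | YY[_]_YYXXY   read _ → write Y, move +1, go to q1
q1 | YYY[_]YYXXY   read _ → write Y, move +1, go to q1
q1 | YYYY[Y]YXXY   read Y → write Y, move +1, go to q0
q0 | YYYYY[Y]XXY   read Y → write _, move +1, go to q0
q0 | YYYYY_[X]XY   read X → write _, move -1, go to q2
q2 | YYYYY[_]_XY   read _ → write X, move -1, go to q1
q1 | YYYY[Y]X_XY
After 13 steps: state q1, head at 1, tape YYYYYX_XY.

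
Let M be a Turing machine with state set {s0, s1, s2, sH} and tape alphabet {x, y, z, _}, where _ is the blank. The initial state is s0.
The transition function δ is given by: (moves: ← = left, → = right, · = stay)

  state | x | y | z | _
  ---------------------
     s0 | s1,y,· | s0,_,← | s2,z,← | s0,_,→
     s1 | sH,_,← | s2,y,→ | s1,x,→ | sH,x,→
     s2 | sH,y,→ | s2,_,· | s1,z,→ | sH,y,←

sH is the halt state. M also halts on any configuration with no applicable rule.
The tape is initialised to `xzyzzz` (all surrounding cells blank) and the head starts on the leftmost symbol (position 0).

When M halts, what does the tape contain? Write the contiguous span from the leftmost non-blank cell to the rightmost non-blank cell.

s0 | [x]zyzzz__   read x → write y, move ·, go to s1
s1 | [y]zyzzz__   read y → write y, move →, go to s2
s2 | y[z]yzzz__   read z → write z, move →, go to s1
s1 | yz[y]zzz__   read y → write y, move →, go to s2
s2 | yzy[z]zz__   read z → write z, move →, go to s1
s1 | yzyz[z]z__   read z → write x, move →, go to s1
s1 | yzyzx[z]__   read z → write x, move →, go to s1
s1 | yzyzxx[_]_   read _ → write x, move →, go to sH
sH | yzyzxxx[_]
The non-blank tape span at halt is yzyzxxx.

yzyzxxx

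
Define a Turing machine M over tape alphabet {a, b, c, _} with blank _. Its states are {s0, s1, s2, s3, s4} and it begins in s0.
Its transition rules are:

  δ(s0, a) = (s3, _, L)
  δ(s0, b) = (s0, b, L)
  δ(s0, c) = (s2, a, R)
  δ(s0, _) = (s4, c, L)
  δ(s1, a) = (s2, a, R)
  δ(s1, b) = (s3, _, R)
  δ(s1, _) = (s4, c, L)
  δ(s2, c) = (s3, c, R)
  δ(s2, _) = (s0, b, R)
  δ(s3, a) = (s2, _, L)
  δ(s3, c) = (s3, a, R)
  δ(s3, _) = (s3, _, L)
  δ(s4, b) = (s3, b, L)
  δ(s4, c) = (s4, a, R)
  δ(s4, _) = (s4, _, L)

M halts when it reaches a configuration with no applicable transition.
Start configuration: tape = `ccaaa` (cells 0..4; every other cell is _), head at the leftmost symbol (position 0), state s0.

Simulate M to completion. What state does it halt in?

state=s0 head=0 tape=[c]caaa   (s0,c)→(s2,a,R)
state=s2 head=1 tape=a[c]aaa   (s2,c)→(s3,c,R)
state=s3 head=2 tape=ac[a]aa   (s3,a)→(s2,_,L)
state=s2 head=1 tape=a[c]_aa   (s2,c)→(s3,c,R)
state=s3 head=2 tape=ac[_]aa   (s3,_)→(s3,_,L)
state=s3 head=1 tape=a[c]_aa   (s3,c)→(s3,a,R)
state=s3 head=2 tape=aa[_]aa   (s3,_)→(s3,_,L)
state=s3 head=1 tape=a[a]_aa   (s3,a)→(s2,_,L)
state=s2 head=0 tape=[a]__aa
No transition is defined for (s2, a); M halts in state s2.

s2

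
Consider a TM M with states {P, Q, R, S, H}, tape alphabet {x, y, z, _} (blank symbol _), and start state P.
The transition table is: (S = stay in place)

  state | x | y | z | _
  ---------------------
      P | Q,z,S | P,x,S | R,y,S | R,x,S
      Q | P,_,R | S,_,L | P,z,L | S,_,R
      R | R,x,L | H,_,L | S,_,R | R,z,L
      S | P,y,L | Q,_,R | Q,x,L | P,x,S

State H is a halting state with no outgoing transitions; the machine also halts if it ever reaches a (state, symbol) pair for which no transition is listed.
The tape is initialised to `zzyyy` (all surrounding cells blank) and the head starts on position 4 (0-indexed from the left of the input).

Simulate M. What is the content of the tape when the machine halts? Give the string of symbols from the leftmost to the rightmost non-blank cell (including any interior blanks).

P | zzyy[y]   read y → write x, move S, go to P
P | zzyy[x]   read x → write z, move S, go to Q
Q | zzyy[z]   read z → write z, move L, go to P
P | zzy[y]z   read y → write x, move S, go to P
P | zzy[x]z   read x → write z, move S, go to Q
Q | zzy[z]z   read z → write z, move L, go to P
P | zz[y]zz   read y → write x, move S, go to P
P | zz[x]zz   read x → write z, move S, go to Q
Q | zz[z]zz   read z → write z, move L, go to P
P | z[z]zzz   read z → write y, move S, go to R
R | z[y]zzz   read y → write _, move L, go to H
H | [z]_zzz
The non-blank tape span at halt is z_zzz.

z_zzz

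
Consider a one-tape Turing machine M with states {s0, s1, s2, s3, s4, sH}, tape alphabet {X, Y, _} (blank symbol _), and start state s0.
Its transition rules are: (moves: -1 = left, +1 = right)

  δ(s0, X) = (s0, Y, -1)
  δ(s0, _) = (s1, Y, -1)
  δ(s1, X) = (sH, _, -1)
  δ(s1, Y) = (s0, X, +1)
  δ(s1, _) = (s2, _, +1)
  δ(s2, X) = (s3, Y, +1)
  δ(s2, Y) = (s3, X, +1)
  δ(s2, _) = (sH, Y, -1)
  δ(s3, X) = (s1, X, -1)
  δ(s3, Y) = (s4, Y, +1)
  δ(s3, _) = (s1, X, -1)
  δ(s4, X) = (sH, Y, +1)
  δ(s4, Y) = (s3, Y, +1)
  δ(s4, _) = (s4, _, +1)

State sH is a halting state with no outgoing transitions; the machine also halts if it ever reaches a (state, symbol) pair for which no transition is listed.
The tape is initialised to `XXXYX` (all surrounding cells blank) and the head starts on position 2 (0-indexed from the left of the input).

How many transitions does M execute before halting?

state=s0 head=2 tape=__XX[X]YX   (s0,X)→(s0,Y,-1)
state=s0 head=1 tape=__X[X]YYX   (s0,X)→(s0,Y,-1)
state=s0 head=0 tape=__[X]YYYX   (s0,X)→(s0,Y,-1)
state=s0 head=-1 tape=_[_]YYYYX   (s0,_)→(s1,Y,-1)
state=s1 head=-2 tape=[_]YYYYYX   (s1,_)→(s2,_,+1)
state=s2 head=-1 tape=_[Y]YYYYX   (s2,Y)→(s3,X,+1)
state=s3 head=0 tape=_X[Y]YYYX   (s3,Y)→(s4,Y,+1)
state=s4 head=1 tape=_XY[Y]YYX   (s4,Y)→(s3,Y,+1)
state=s3 head=2 tape=_XYY[Y]YX   (s3,Y)→(s4,Y,+1)
state=s4 head=3 tape=_XYYY[Y]X   (s4,Y)→(s3,Y,+1)
state=s3 head=4 tape=_XYYYY[X]   (s3,X)→(s1,X,-1)
state=s1 head=3 tape=_XYYY[Y]X   (s1,Y)→(s0,X,+1)
state=s0 head=4 tape=_XYYYX[X]   (s0,X)→(s0,Y,-1)
state=s0 head=3 tape=_XYYY[X]Y   (s0,X)→(s0,Y,-1)
state=s0 head=2 tape=_XYY[Y]YY
M halts after 14 transitions.

14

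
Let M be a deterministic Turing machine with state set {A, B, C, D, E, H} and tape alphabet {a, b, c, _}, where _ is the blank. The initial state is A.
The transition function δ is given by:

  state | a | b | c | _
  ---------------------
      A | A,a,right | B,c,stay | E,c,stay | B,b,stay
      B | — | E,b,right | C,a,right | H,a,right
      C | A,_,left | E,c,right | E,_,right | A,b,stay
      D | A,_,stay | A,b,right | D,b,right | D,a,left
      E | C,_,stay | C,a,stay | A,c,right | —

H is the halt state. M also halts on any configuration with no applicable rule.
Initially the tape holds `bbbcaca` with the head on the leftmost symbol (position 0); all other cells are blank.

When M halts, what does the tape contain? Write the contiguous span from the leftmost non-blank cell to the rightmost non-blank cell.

A | [b]bbcaca__   read b → write c, move stay, go to B
B | [c]bbcaca__   read c → write a, move right, go to C
C | a[b]bcaca__   read b → write c, move right, go to E
E | ac[b]caca__   read b → write a, move stay, go to C
C | ac[a]caca__   read a → write _, move left, go to A
A | a[c]_caca__   read c → write c, move stay, go to E
E | a[c]_caca__   read c → write c, move right, go to A
A | ac[_]caca__   read _ → write b, move stay, go to B
B | ac[b]caca__   read b → write b, move right, go to E
E | acb[c]aca__   read c → write c, move right, go to A
A | acbc[a]ca__   read a → write a, move right, go to A
A | acbca[c]a__   read c → write c, move stay, go to E
E | acbca[c]a__   read c → write c, move right, go to A
A | acbcac[a]__   read a → write a, move right, go to A
A | acbcaca[_]_   read _ → write b, move stay, go to B
B | acbcaca[b]_   read b → write b, move right, go to E
E | acbcacab[_]
The non-blank tape span at halt is acbcacab.

acbcacab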